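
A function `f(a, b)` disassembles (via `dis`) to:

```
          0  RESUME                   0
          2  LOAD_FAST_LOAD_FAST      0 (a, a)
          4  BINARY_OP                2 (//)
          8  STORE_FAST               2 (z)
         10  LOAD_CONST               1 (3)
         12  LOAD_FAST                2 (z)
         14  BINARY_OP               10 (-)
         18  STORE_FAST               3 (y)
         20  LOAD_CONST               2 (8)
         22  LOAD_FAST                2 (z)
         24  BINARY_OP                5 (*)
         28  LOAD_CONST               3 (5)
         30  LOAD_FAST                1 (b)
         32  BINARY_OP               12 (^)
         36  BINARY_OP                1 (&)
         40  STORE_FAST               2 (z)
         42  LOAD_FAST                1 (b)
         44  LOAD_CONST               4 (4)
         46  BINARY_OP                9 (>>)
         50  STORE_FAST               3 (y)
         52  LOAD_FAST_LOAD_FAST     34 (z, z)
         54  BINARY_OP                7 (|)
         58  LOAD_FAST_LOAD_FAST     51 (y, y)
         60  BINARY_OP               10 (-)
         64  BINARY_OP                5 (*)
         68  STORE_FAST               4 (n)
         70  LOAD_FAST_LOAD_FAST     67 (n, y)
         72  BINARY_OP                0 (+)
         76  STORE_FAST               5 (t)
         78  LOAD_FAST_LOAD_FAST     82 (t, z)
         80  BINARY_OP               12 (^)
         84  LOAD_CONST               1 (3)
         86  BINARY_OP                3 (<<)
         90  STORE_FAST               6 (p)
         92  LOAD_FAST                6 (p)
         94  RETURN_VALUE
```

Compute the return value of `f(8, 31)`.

LOAD_FAST_LOAD_FAST a,a → push 8,8. Stack: [8, 8]
BINARY_OP // → 8 // 8 = 1. Stack: [1]
STORE_FAST z → z=1. Stack: []
LOAD_CONST → push 3. Stack: [3]
LOAD_FAST z → push 1. Stack: [3, 1]
BINARY_OP - → 3 - 1 = 2. Stack: [2]
STORE_FAST y → y=2. Stack: []
LOAD_CONST → push 8. Stack: [8]
LOAD_FAST z → push 1. Stack: [8, 1]
BINARY_OP * → 8 * 1 = 8. Stack: [8]
LOAD_CONST → push 5. Stack: [8, 5]
LOAD_FAST b → push 31. Stack: [8, 5, 31]
BINARY_OP ^ → 5 ^ 31 = 26. Stack: [8, 26]
BINARY_OP & → 8 & 26 = 8. Stack: [8]
STORE_FAST z → z=8. Stack: []
LOAD_FAST b → push 31. Stack: [31]
LOAD_CONST → push 4. Stack: [31, 4]
BINARY_OP >> → 31 >> 4 = 1. Stack: [1]
STORE_FAST y → y=1. Stack: []
LOAD_FAST_LOAD_FAST z,z → push 8,8. Stack: [8, 8]
BINARY_OP | → 8 | 8 = 8. Stack: [8]
LOAD_FAST_LOAD_FAST y,y → push 1,1. Stack: [8, 1, 1]
BINARY_OP - → 1 - 1 = 0. Stack: [8, 0]
BINARY_OP * → 8 * 0 = 0. Stack: [0]
STORE_FAST n → n=0. Stack: []
LOAD_FAST_LOAD_FAST n,y → push 0,1. Stack: [0, 1]
BINARY_OP + → 0 + 1 = 1. Stack: [1]
STORE_FAST t → t=1. Stack: []
LOAD_FAST_LOAD_FAST t,z → push 1,8. Stack: [1, 8]
BINARY_OP ^ → 1 ^ 8 = 9. Stack: [9]
LOAD_CONST → push 3. Stack: [9, 3]
BINARY_OP << → 9 << 3 = 72. Stack: [72]
STORE_FAST p → p=72. Stack: []
LOAD_FAST p → push 72. Stack: [72]
RETURN_VALUE → return 72.

72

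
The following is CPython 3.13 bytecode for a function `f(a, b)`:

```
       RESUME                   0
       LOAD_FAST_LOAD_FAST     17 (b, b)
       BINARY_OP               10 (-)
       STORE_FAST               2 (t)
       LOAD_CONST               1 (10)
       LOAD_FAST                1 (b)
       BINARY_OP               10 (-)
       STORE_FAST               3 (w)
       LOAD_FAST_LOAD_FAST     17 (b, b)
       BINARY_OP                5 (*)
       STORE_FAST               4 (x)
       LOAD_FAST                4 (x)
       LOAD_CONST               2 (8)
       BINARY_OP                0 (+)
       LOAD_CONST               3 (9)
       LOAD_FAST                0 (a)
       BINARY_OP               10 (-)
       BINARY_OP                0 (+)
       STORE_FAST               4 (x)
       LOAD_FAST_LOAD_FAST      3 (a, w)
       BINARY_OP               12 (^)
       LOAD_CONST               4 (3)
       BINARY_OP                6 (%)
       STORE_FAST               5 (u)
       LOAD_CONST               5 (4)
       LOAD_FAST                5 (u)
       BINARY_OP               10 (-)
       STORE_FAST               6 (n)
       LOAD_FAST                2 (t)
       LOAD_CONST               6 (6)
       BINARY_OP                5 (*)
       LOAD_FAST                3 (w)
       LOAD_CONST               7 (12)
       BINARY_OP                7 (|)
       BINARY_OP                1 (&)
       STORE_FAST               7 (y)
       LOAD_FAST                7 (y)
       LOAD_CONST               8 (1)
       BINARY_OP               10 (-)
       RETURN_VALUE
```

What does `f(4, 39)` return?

LOAD_FAST_LOAD_FAST b,b → push 39,39. Stack: [39, 39]
BINARY_OP - → 39 - 39 = 0. Stack: [0]
STORE_FAST t → t=0. Stack: []
LOAD_CONST → push 10. Stack: [10]
LOAD_FAST b → push 39. Stack: [10, 39]
BINARY_OP - → 10 - 39 = -29. Stack: [-29]
STORE_FAST w → w=-29. Stack: []
LOAD_FAST_LOAD_FAST b,b → push 39,39. Stack: [39, 39]
BINARY_OP * → 39 * 39 = 1521. Stack: [1521]
STORE_FAST x → x=1521. Stack: []
LOAD_FAST x → push 1521. Stack: [1521]
LOAD_CONST → push 8. Stack: [1521, 8]
BINARY_OP + → 1521 + 8 = 1529. Stack: [1529]
LOAD_CONST → push 9. Stack: [1529, 9]
LOAD_FAST a → push 4. Stack: [1529, 9, 4]
BINARY_OP - → 9 - 4 = 5. Stack: [1529, 5]
BINARY_OP + → 1529 + 5 = 1534. Stack: [1534]
STORE_FAST x → x=1534. Stack: []
LOAD_FAST_LOAD_FAST a,w → push 4,-29. Stack: [4, -29]
BINARY_OP ^ → 4 ^ -29 = -25. Stack: [-25]
LOAD_CONST → push 3. Stack: [-25, 3]
BINARY_OP % → -25 % 3 = 2. Stack: [2]
STORE_FAST u → u=2. Stack: []
LOAD_CONST → push 4. Stack: [4]
LOAD_FAST u → push 2. Stack: [4, 2]
BINARY_OP - → 4 - 2 = 2. Stack: [2]
STORE_FAST n → n=2. Stack: []
LOAD_FAST t → push 0. Stack: [0]
LOAD_CONST → push 6. Stack: [0, 6]
BINARY_OP * → 0 * 6 = 0. Stack: [0]
LOAD_FAST w → push -29. Stack: [0, -29]
LOAD_CONST → push 12. Stack: [0, -29, 12]
BINARY_OP | → -29 | 12 = -17. Stack: [0, -17]
BINARY_OP & → 0 & -17 = 0. Stack: [0]
STORE_FAST y → y=0. Stack: []
LOAD_FAST y → push 0. Stack: [0]
LOAD_CONST → push 1. Stack: [0, 1]
BINARY_OP - → 0 - 1 = -1. Stack: [-1]
RETURN_VALUE → return -1.

-1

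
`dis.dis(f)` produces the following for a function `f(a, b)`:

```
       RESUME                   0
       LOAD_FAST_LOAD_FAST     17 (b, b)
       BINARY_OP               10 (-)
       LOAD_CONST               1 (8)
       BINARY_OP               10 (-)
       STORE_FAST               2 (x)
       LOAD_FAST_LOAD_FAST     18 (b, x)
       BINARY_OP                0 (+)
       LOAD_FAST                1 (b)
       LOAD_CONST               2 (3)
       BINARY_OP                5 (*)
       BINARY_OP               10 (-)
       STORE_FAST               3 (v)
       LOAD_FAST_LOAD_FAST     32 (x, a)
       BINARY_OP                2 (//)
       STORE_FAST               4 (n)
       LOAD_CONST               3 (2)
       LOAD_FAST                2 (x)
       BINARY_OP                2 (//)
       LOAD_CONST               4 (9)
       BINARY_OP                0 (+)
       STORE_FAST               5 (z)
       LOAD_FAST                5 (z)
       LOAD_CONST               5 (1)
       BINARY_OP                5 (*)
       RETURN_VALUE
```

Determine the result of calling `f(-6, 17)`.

8

LOAD_FAST_LOAD_FAST b,b → push 17,17. Stack: [17, 17]
BINARY_OP - → 17 - 17 = 0. Stack: [0]
LOAD_CONST → push 8. Stack: [0, 8]
BINARY_OP - → 0 - 8 = -8. Stack: [-8]
STORE_FAST x → x=-8. Stack: []
LOAD_FAST_LOAD_FAST b,x → push 17,-8. Stack: [17, -8]
BINARY_OP + → 17 + -8 = 9. Stack: [9]
LOAD_FAST b → push 17. Stack: [9, 17]
LOAD_CONST → push 3. Stack: [9, 17, 3]
BINARY_OP * → 17 * 3 = 51. Stack: [9, 51]
BINARY_OP - → 9 - 51 = -42. Stack: [-42]
STORE_FAST v → v=-42. Stack: []
LOAD_FAST_LOAD_FAST x,a → push -8,-6. Stack: [-8, -6]
BINARY_OP // → -8 // -6 = 1. Stack: [1]
STORE_FAST n → n=1. Stack: []
LOAD_CONST → push 2. Stack: [2]
LOAD_FAST x → push -8. Stack: [2, -8]
BINARY_OP // → 2 // -8 = -1. Stack: [-1]
LOAD_CONST → push 9. Stack: [-1, 9]
BINARY_OP + → -1 + 9 = 8. Stack: [8]
STORE_FAST z → z=8. Stack: []
LOAD_FAST z → push 8. Stack: [8]
LOAD_CONST → push 1. Stack: [8, 1]
BINARY_OP * → 8 * 1 = 8. Stack: [8]
RETURN_VALUE → return 8.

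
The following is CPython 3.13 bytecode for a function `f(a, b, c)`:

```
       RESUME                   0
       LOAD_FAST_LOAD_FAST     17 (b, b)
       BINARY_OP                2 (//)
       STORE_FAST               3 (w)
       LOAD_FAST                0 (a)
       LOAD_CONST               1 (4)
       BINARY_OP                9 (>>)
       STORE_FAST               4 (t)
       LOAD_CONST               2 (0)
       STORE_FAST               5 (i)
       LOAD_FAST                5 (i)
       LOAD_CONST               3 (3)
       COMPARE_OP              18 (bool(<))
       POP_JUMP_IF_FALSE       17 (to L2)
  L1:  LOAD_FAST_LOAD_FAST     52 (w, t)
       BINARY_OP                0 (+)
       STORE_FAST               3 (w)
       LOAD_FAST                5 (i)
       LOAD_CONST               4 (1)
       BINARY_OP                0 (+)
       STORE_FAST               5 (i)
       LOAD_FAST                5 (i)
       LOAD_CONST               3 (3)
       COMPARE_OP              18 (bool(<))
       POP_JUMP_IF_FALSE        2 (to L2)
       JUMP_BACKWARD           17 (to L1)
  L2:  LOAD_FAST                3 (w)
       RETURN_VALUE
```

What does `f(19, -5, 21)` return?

4

LOAD_FAST_LOAD_FAST b,b → push -5,-5. Stack: [-5, -5]
BINARY_OP // → -5 // -5 = 1. Stack: [1]
STORE_FAST w → w=1. Stack: []
LOAD_FAST a → push 19. Stack: [19]
LOAD_CONST → push 4. Stack: [19, 4]
BINARY_OP >> → 19 >> 4 = 1. Stack: [1]
STORE_FAST t → t=1. Stack: []
LOAD_CONST → push 0. Stack: [0]
STORE_FAST i → i=0. Stack: []
LOAD_FAST i → push 0. Stack: [0]
LOAD_CONST → push 3. Stack: [0, 3]
COMPARE_OP bool(<) → 0 vs 3 = True. Stack: [True]
POP_JUMP_IF_FALSE → pop True; no jump. Stack: []
LOAD_FAST_LOAD_FAST w,t → push 1,1. Stack: [1, 1]
BINARY_OP + → 1 + 1 = 2. Stack: [2]
STORE_FAST w → w=2. Stack: []
LOAD_FAST i → push 0. Stack: [0]
LOAD_CONST → push 1. Stack: [0, 1]
BINARY_OP + → 0 + 1 = 1. Stack: [1]
STORE_FAST i → i=1. Stack: []
LOAD_FAST i → push 1. Stack: [1]
LOAD_CONST → push 3. Stack: [1, 3]
COMPARE_OP bool(<) → 1 vs 3 = True. Stack: [True]
POP_JUMP_IF_FALSE → pop True; no jump. Stack: []
LOAD_FAST_LOAD_FAST w,t → push 2,1. Stack: [2, 1]
BINARY_OP + → 2 + 1 = 3. Stack: [3]
STORE_FAST w → w=3. Stack: []
LOAD_FAST i → push 1. Stack: [1]
LOAD_CONST → push 1. Stack: [1, 1]
BINARY_OP + → 1 + 1 = 2. Stack: [2]
STORE_FAST i → i=2. Stack: []
LOAD_FAST i → push 2. Stack: [2]
LOAD_CONST → push 3. Stack: [2, 3]
COMPARE_OP bool(<) → 2 vs 3 = True. Stack: [True]
POP_JUMP_IF_FALSE → pop True; no jump. Stack: []
LOAD_FAST_LOAD_FAST w,t → push 3,1. Stack: [3, 1]
BINARY_OP + → 3 + 1 = 4. Stack: [4]
STORE_FAST w → w=4. Stack: []
LOAD_FAST i → push 2. Stack: [2]
LOAD_CONST → push 1. Stack: [2, 1]
BINARY_OP + → 2 + 1 = 3. Stack: [3]
STORE_FAST i → i=3. Stack: []
LOAD_FAST i → push 3. Stack: [3]
LOAD_CONST → push 3. Stack: [3, 3]
COMPARE_OP bool(<) → 3 vs 3 = False. Stack: [False]
POP_JUMP_IF_FALSE → pop False; jump. Stack: []
LOAD_FAST w → push 4. Stack: [4]
RETURN_VALUE → return 4.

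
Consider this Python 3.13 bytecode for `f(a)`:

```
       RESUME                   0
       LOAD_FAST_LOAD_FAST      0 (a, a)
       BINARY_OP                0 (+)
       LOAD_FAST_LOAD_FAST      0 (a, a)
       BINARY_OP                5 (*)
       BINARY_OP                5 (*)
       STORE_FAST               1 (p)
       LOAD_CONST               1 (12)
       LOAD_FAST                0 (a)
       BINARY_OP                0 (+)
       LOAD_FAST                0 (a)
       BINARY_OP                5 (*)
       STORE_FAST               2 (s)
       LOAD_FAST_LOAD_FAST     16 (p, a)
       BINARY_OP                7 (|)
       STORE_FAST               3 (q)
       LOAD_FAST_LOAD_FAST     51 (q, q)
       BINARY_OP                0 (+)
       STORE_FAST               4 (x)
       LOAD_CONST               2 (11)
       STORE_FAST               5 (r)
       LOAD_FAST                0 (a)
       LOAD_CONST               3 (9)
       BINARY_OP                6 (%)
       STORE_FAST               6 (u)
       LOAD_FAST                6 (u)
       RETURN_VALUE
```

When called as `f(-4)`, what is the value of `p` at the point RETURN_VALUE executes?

-128

LOAD_FAST_LOAD_FAST a,a → push -4,-4. Stack: [-4, -4]
BINARY_OP + → -4 + -4 = -8. Stack: [-8]
LOAD_FAST_LOAD_FAST a,a → push -4,-4. Stack: [-8, -4, -4]
BINARY_OP * → -4 * -4 = 16. Stack: [-8, 16]
BINARY_OP * → -8 * 16 = -128. Stack: [-128]
STORE_FAST p → p=-128. Stack: []
LOAD_CONST → push 12. Stack: [12]
LOAD_FAST a → push -4. Stack: [12, -4]
BINARY_OP + → 12 + -4 = 8. Stack: [8]
LOAD_FAST a → push -4. Stack: [8, -4]
BINARY_OP * → 8 * -4 = -32. Stack: [-32]
STORE_FAST s → s=-32. Stack: []
LOAD_FAST_LOAD_FAST p,a → push -128,-4. Stack: [-128, -4]
BINARY_OP | → -128 | -4 = -4. Stack: [-4]
STORE_FAST q → q=-4. Stack: []
LOAD_FAST_LOAD_FAST q,q → push -4,-4. Stack: [-4, -4]
BINARY_OP + → -4 + -4 = -8. Stack: [-8]
STORE_FAST x → x=-8. Stack: []
LOAD_CONST → push 11. Stack: [11]
STORE_FAST r → r=11. Stack: []
LOAD_FAST a → push -4. Stack: [-4]
LOAD_CONST → push 9. Stack: [-4, 9]
BINARY_OP % → -4 % 9 = 5. Stack: [5]
STORE_FAST u → u=5. Stack: []
LOAD_FAST u → push 5. Stack: [5]
RETURN_VALUE → return 5.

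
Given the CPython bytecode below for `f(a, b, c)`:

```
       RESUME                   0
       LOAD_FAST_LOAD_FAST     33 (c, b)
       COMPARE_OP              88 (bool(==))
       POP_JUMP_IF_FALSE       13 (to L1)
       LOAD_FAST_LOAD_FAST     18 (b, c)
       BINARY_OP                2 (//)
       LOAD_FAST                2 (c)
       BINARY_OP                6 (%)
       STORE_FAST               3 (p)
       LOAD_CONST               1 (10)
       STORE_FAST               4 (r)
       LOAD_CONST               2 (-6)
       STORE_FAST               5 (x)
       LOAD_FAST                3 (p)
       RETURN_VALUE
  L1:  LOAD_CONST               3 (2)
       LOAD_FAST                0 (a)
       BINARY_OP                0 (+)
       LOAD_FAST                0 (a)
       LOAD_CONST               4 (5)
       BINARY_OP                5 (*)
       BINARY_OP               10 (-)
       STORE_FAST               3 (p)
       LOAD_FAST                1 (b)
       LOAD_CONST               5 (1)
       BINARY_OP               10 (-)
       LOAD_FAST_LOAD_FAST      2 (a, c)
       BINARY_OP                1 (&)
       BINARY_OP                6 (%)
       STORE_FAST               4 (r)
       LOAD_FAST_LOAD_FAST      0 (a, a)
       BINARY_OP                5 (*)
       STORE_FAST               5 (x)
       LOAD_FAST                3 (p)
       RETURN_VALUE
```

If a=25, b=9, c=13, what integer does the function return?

-98

LOAD_FAST_LOAD_FAST c,b → push 13,9. Stack: [13, 9]
COMPARE_OP bool(==) → 13 vs 9 = False. Stack: [False]
POP_JUMP_IF_FALSE → pop False; jump. Stack: []
LOAD_CONST → push 2. Stack: [2]
LOAD_FAST a → push 25. Stack: [2, 25]
BINARY_OP + → 2 + 25 = 27. Stack: [27]
LOAD_FAST a → push 25. Stack: [27, 25]
LOAD_CONST → push 5. Stack: [27, 25, 5]
BINARY_OP * → 25 * 5 = 125. Stack: [27, 125]
BINARY_OP - → 27 - 125 = -98. Stack: [-98]
STORE_FAST p → p=-98. Stack: []
LOAD_FAST b → push 9. Stack: [9]
LOAD_CONST → push 1. Stack: [9, 1]
BINARY_OP - → 9 - 1 = 8. Stack: [8]
LOAD_FAST_LOAD_FAST a,c → push 25,13. Stack: [8, 25, 13]
BINARY_OP & → 25 & 13 = 9. Stack: [8, 9]
BINARY_OP % → 8 % 9 = 8. Stack: [8]
STORE_FAST r → r=8. Stack: []
LOAD_FAST_LOAD_FAST a,a → push 25,25. Stack: [25, 25]
BINARY_OP * → 25 * 25 = 625. Stack: [625]
STORE_FAST x → x=625. Stack: []
LOAD_FAST p → push -98. Stack: [-98]
RETURN_VALUE → return -98.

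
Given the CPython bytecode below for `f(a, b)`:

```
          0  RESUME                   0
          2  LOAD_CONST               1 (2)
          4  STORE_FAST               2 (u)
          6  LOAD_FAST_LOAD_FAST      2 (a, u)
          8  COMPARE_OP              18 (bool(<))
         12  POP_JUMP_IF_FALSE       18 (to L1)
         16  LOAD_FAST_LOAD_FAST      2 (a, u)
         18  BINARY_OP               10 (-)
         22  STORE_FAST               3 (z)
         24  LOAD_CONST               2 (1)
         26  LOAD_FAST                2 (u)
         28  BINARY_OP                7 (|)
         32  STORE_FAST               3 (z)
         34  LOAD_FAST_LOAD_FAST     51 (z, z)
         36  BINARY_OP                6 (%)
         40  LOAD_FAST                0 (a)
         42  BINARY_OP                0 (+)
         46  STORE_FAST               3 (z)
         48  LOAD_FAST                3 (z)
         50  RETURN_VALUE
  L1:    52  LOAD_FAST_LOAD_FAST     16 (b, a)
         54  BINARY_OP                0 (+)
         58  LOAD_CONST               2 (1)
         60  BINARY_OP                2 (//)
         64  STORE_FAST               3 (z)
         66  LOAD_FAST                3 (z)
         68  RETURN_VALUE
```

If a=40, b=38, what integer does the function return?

78

LOAD_CONST → push 2. Stack: [2]
STORE_FAST u → u=2. Stack: []
LOAD_FAST_LOAD_FAST a,u → push 40,2. Stack: [40, 2]
COMPARE_OP bool(<) → 40 vs 2 = False. Stack: [False]
POP_JUMP_IF_FALSE → pop False; jump. Stack: []
LOAD_FAST_LOAD_FAST b,a → push 38,40. Stack: [38, 40]
BINARY_OP + → 38 + 40 = 78. Stack: [78]
LOAD_CONST → push 1. Stack: [78, 1]
BINARY_OP // → 78 // 1 = 78. Stack: [78]
STORE_FAST z → z=78. Stack: []
LOAD_FAST z → push 78. Stack: [78]
RETURN_VALUE → return 78.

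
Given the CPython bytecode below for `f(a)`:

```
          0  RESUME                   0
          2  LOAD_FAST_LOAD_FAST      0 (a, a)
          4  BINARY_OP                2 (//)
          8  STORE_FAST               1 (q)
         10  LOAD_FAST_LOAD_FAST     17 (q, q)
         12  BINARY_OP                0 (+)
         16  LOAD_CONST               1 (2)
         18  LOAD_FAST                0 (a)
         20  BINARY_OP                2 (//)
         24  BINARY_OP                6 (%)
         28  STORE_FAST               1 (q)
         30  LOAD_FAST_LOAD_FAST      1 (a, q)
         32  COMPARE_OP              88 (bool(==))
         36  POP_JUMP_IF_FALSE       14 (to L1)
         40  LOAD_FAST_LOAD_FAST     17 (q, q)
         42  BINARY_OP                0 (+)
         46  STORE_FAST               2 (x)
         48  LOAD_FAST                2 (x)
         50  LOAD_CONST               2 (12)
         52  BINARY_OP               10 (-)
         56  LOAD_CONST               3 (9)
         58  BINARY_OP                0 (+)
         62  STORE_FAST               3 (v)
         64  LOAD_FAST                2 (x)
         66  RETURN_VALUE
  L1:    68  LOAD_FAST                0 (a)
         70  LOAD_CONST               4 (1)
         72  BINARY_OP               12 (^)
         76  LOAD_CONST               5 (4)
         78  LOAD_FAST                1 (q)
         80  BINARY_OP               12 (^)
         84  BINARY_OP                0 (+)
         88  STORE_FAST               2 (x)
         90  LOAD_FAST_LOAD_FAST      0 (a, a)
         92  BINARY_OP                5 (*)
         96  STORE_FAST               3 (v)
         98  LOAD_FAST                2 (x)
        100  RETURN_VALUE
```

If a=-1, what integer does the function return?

LOAD_FAST_LOAD_FAST a,a → push -1,-1. Stack: [-1, -1]
BINARY_OP // → -1 // -1 = 1. Stack: [1]
STORE_FAST q → q=1. Stack: []
LOAD_FAST_LOAD_FAST q,q → push 1,1. Stack: [1, 1]
BINARY_OP + → 1 + 1 = 2. Stack: [2]
LOAD_CONST → push 2. Stack: [2, 2]
LOAD_FAST a → push -1. Stack: [2, 2, -1]
BINARY_OP // → 2 // -1 = -2. Stack: [2, -2]
BINARY_OP % → 2 % -2 = 0. Stack: [0]
STORE_FAST q → q=0. Stack: []
LOAD_FAST_LOAD_FAST a,q → push -1,0. Stack: [-1, 0]
COMPARE_OP bool(==) → -1 vs 0 = False. Stack: [False]
POP_JUMP_IF_FALSE → pop False; jump. Stack: []
LOAD_FAST a → push -1. Stack: [-1]
LOAD_CONST → push 1. Stack: [-1, 1]
BINARY_OP ^ → -1 ^ 1 = -2. Stack: [-2]
LOAD_CONST → push 4. Stack: [-2, 4]
LOAD_FAST q → push 0. Stack: [-2, 4, 0]
BINARY_OP ^ → 4 ^ 0 = 4. Stack: [-2, 4]
BINARY_OP + → -2 + 4 = 2. Stack: [2]
STORE_FAST x → x=2. Stack: []
LOAD_FAST_LOAD_FAST a,a → push -1,-1. Stack: [-1, -1]
BINARY_OP * → -1 * -1 = 1. Stack: [1]
STORE_FAST v → v=1. Stack: []
LOAD_FAST x → push 2. Stack: [2]
RETURN_VALUE → return 2.

2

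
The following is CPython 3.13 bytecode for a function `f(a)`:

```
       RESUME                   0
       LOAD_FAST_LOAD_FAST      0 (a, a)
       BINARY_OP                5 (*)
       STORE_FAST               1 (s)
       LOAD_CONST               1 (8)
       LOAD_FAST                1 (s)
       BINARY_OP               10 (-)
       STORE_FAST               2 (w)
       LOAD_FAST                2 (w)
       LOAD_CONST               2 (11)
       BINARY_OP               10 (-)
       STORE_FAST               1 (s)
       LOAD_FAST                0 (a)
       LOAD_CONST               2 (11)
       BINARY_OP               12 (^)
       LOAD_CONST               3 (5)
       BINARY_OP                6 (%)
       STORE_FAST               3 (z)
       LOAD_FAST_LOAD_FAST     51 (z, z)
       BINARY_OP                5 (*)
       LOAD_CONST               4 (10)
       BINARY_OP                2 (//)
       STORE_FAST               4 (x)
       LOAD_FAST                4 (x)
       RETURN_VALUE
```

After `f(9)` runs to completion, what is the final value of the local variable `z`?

LOAD_FAST_LOAD_FAST a,a → push 9,9. Stack: [9, 9]
BINARY_OP * → 9 * 9 = 81. Stack: [81]
STORE_FAST s → s=81. Stack: []
LOAD_CONST → push 8. Stack: [8]
LOAD_FAST s → push 81. Stack: [8, 81]
BINARY_OP - → 8 - 81 = -73. Stack: [-73]
STORE_FAST w → w=-73. Stack: []
LOAD_FAST w → push -73. Stack: [-73]
LOAD_CONST → push 11. Stack: [-73, 11]
BINARY_OP - → -73 - 11 = -84. Stack: [-84]
STORE_FAST s → s=-84. Stack: []
LOAD_FAST a → push 9. Stack: [9]
LOAD_CONST → push 11. Stack: [9, 11]
BINARY_OP ^ → 9 ^ 11 = 2. Stack: [2]
LOAD_CONST → push 5. Stack: [2, 5]
BINARY_OP % → 2 % 5 = 2. Stack: [2]
STORE_FAST z → z=2. Stack: []
LOAD_FAST_LOAD_FAST z,z → push 2,2. Stack: [2, 2]
BINARY_OP * → 2 * 2 = 4. Stack: [4]
LOAD_CONST → push 10. Stack: [4, 10]
BINARY_OP // → 4 // 10 = 0. Stack: [0]
STORE_FAST x → x=0. Stack: []
LOAD_FAST x → push 0. Stack: [0]
RETURN_VALUE → return 0.

2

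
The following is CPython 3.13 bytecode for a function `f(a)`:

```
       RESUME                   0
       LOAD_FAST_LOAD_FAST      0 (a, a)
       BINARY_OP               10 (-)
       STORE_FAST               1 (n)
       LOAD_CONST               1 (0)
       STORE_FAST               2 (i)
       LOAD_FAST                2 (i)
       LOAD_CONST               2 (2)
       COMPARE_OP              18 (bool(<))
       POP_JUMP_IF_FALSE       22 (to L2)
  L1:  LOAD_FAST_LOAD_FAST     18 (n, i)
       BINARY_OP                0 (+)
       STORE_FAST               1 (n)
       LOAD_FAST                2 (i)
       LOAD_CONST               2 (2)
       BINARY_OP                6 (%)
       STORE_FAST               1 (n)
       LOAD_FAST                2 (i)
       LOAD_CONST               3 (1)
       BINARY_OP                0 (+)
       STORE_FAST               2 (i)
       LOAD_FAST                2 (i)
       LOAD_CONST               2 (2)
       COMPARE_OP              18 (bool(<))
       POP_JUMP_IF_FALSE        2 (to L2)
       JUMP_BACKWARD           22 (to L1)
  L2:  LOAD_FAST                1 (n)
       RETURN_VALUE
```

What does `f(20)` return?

LOAD_FAST_LOAD_FAST a,a → push 20,20. Stack: [20, 20]
BINARY_OP - → 20 - 20 = 0. Stack: [0]
STORE_FAST n → n=0. Stack: []
LOAD_CONST → push 0. Stack: [0]
STORE_FAST i → i=0. Stack: []
LOAD_FAST i → push 0. Stack: [0]
LOAD_CONST → push 2. Stack: [0, 2]
COMPARE_OP bool(<) → 0 vs 2 = True. Stack: [True]
POP_JUMP_IF_FALSE → pop True; no jump. Stack: []
LOAD_FAST_LOAD_FAST n,i → push 0,0. Stack: [0, 0]
BINARY_OP + → 0 + 0 = 0. Stack: [0]
STORE_FAST n → n=0. Stack: []
LOAD_FAST i → push 0. Stack: [0]
LOAD_CONST → push 2. Stack: [0, 2]
BINARY_OP % → 0 % 2 = 0. Stack: [0]
STORE_FAST n → n=0. Stack: []
LOAD_FAST i → push 0. Stack: [0]
LOAD_CONST → push 1. Stack: [0, 1]
BINARY_OP + → 0 + 1 = 1. Stack: [1]
STORE_FAST i → i=1. Stack: []
LOAD_FAST i → push 1. Stack: [1]
LOAD_CONST → push 2. Stack: [1, 2]
COMPARE_OP bool(<) → 1 vs 2 = True. Stack: [True]
POP_JUMP_IF_FALSE → pop True; no jump. Stack: []
LOAD_FAST_LOAD_FAST n,i → push 0,1. Stack: [0, 1]
BINARY_OP + → 0 + 1 = 1. Stack: [1]
STORE_FAST n → n=1. Stack: []
LOAD_FAST i → push 1. Stack: [1]
LOAD_CONST → push 2. Stack: [1, 2]
BINARY_OP % → 1 % 2 = 1. Stack: [1]
STORE_FAST n → n=1. Stack: []
LOAD_FAST i → push 1. Stack: [1]
LOAD_CONST → push 1. Stack: [1, 1]
BINARY_OP + → 1 + 1 = 2. Stack: [2]
STORE_FAST i → i=2. Stack: []
LOAD_FAST i → push 2. Stack: [2]
LOAD_CONST → push 2. Stack: [2, 2]
COMPARE_OP bool(<) → 2 vs 2 = False. Stack: [False]
POP_JUMP_IF_FALSE → pop False; jump. Stack: []
LOAD_FAST n → push 1. Stack: [1]
RETURN_VALUE → return 1.

1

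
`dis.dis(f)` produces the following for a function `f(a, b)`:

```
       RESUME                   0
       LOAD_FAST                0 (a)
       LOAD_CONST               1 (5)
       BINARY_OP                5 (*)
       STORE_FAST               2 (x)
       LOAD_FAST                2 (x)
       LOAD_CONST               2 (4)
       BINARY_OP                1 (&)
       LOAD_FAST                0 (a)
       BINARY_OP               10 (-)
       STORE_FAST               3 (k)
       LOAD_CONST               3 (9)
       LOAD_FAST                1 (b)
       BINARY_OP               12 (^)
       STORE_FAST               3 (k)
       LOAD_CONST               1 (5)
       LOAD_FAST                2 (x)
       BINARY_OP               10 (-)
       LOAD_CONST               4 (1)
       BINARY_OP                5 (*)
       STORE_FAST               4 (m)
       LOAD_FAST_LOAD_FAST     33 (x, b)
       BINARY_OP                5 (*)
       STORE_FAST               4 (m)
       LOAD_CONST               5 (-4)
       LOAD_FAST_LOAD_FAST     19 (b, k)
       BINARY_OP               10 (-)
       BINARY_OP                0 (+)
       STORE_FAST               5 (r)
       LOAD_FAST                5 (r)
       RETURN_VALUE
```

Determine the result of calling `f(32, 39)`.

LOAD_FAST a → push 32. Stack: [32]
LOAD_CONST → push 5. Stack: [32, 5]
BINARY_OP * → 32 * 5 = 160. Stack: [160]
STORE_FAST x → x=160. Stack: []
LOAD_FAST x → push 160. Stack: [160]
LOAD_CONST → push 4. Stack: [160, 4]
BINARY_OP & → 160 & 4 = 0. Stack: [0]
LOAD_FAST a → push 32. Stack: [0, 32]
BINARY_OP - → 0 - 32 = -32. Stack: [-32]
STORE_FAST k → k=-32. Stack: []
LOAD_CONST → push 9. Stack: [9]
LOAD_FAST b → push 39. Stack: [9, 39]
BINARY_OP ^ → 9 ^ 39 = 46. Stack: [46]
STORE_FAST k → k=46. Stack: []
LOAD_CONST → push 5. Stack: [5]
LOAD_FAST x → push 160. Stack: [5, 160]
BINARY_OP - → 5 - 160 = -155. Stack: [-155]
LOAD_CONST → push 1. Stack: [-155, 1]
BINARY_OP * → -155 * 1 = -155. Stack: [-155]
STORE_FAST m → m=-155. Stack: []
LOAD_FAST_LOAD_FAST x,b → push 160,39. Stack: [160, 39]
BINARY_OP * → 160 * 39 = 6240. Stack: [6240]
STORE_FAST m → m=6240. Stack: []
LOAD_CONST → push -4. Stack: [-4]
LOAD_FAST_LOAD_FAST b,k → push 39,46. Stack: [-4, 39, 46]
BINARY_OP - → 39 - 46 = -7. Stack: [-4, -7]
BINARY_OP + → -4 + -7 = -11. Stack: [-11]
STORE_FAST r → r=-11. Stack: []
LOAD_FAST r → push -11. Stack: [-11]
RETURN_VALUE → return -11.

-11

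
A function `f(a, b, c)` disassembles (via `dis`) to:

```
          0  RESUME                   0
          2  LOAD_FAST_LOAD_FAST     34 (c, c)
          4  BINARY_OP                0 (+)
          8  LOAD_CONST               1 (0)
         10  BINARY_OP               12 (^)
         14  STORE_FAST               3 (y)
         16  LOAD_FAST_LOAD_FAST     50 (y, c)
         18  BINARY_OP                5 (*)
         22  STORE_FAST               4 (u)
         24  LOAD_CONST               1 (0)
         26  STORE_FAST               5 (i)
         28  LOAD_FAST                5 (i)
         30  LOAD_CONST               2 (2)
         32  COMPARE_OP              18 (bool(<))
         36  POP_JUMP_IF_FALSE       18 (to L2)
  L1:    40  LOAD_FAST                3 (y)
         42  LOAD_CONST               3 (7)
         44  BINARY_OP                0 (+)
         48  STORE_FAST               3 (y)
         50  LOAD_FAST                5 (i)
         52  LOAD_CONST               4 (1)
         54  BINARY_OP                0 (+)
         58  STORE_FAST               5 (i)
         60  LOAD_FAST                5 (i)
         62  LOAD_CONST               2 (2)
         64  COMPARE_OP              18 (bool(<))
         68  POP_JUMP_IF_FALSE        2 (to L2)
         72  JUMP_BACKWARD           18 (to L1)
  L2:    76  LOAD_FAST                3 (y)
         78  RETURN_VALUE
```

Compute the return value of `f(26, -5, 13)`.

40

LOAD_FAST_LOAD_FAST c,c → push 13,13. Stack: [13, 13]
BINARY_OP + → 13 + 13 = 26. Stack: [26]
LOAD_CONST → push 0. Stack: [26, 0]
BINARY_OP ^ → 26 ^ 0 = 26. Stack: [26]
STORE_FAST y → y=26. Stack: []
LOAD_FAST_LOAD_FAST y,c → push 26,13. Stack: [26, 13]
BINARY_OP * → 26 * 13 = 338. Stack: [338]
STORE_FAST u → u=338. Stack: []
LOAD_CONST → push 0. Stack: [0]
STORE_FAST i → i=0. Stack: []
LOAD_FAST i → push 0. Stack: [0]
LOAD_CONST → push 2. Stack: [0, 2]
COMPARE_OP bool(<) → 0 vs 2 = True. Stack: [True]
POP_JUMP_IF_FALSE → pop True; no jump. Stack: []
LOAD_FAST y → push 26. Stack: [26]
LOAD_CONST → push 7. Stack: [26, 7]
BINARY_OP + → 26 + 7 = 33. Stack: [33]
STORE_FAST y → y=33. Stack: []
LOAD_FAST i → push 0. Stack: [0]
LOAD_CONST → push 1. Stack: [0, 1]
BINARY_OP + → 0 + 1 = 1. Stack: [1]
STORE_FAST i → i=1. Stack: []
LOAD_FAST i → push 1. Stack: [1]
LOAD_CONST → push 2. Stack: [1, 2]
COMPARE_OP bool(<) → 1 vs 2 = True. Stack: [True]
POP_JUMP_IF_FALSE → pop True; no jump. Stack: []
LOAD_FAST y → push 33. Stack: [33]
LOAD_CONST → push 7. Stack: [33, 7]
BINARY_OP + → 33 + 7 = 40. Stack: [40]
STORE_FAST y → y=40. Stack: []
LOAD_FAST i → push 1. Stack: [1]
LOAD_CONST → push 1. Stack: [1, 1]
BINARY_OP + → 1 + 1 = 2. Stack: [2]
STORE_FAST i → i=2. Stack: []
LOAD_FAST i → push 2. Stack: [2]
LOAD_CONST → push 2. Stack: [2, 2]
COMPARE_OP bool(<) → 2 vs 2 = False. Stack: [False]
POP_JUMP_IF_FALSE → pop False; jump. Stack: []
LOAD_FAST y → push 40. Stack: [40]
RETURN_VALUE → return 40.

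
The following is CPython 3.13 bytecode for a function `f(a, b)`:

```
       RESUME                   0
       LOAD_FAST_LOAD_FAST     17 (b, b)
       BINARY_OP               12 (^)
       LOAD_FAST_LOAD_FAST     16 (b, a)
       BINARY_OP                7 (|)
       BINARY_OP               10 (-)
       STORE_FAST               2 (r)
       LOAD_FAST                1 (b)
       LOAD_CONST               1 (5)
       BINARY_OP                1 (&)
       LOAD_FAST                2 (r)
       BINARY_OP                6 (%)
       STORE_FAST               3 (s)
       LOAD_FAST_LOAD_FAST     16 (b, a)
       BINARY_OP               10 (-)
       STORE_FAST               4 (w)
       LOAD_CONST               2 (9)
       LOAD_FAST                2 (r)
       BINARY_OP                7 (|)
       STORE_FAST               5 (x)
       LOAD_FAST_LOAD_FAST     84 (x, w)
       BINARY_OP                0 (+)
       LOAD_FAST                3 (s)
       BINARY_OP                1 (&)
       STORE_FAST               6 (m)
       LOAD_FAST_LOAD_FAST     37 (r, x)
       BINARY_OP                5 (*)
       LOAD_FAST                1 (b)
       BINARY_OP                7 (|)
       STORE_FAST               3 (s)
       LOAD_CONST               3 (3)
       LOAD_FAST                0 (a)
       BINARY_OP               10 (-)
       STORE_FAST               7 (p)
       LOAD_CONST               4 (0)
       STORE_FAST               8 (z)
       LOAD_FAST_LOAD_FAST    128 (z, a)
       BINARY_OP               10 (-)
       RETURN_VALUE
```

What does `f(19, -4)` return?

-19

LOAD_FAST_LOAD_FAST b,b → push -4,-4. Stack: [-4, -4]
BINARY_OP ^ → -4 ^ -4 = 0. Stack: [0]
LOAD_FAST_LOAD_FAST b,a → push -4,19. Stack: [0, -4, 19]
BINARY_OP | → -4 | 19 = -1. Stack: [0, -1]
BINARY_OP - → 0 - -1 = 1. Stack: [1]
STORE_FAST r → r=1. Stack: []
LOAD_FAST b → push -4. Stack: [-4]
LOAD_CONST → push 5. Stack: [-4, 5]
BINARY_OP & → -4 & 5 = 4. Stack: [4]
LOAD_FAST r → push 1. Stack: [4, 1]
BINARY_OP % → 4 % 1 = 0. Stack: [0]
STORE_FAST s → s=0. Stack: []
LOAD_FAST_LOAD_FAST b,a → push -4,19. Stack: [-4, 19]
BINARY_OP - → -4 - 19 = -23. Stack: [-23]
STORE_FAST w → w=-23. Stack: []
LOAD_CONST → push 9. Stack: [9]
LOAD_FAST r → push 1. Stack: [9, 1]
BINARY_OP | → 9 | 1 = 9. Stack: [9]
STORE_FAST x → x=9. Stack: []
LOAD_FAST_LOAD_FAST x,w → push 9,-23. Stack: [9, -23]
BINARY_OP + → 9 + -23 = -14. Stack: [-14]
LOAD_FAST s → push 0. Stack: [-14, 0]
BINARY_OP & → -14 & 0 = 0. Stack: [0]
STORE_FAST m → m=0. Stack: []
LOAD_FAST_LOAD_FAST r,x → push 1,9. Stack: [1, 9]
BINARY_OP * → 1 * 9 = 9. Stack: [9]
LOAD_FAST b → push -4. Stack: [9, -4]
BINARY_OP | → 9 | -4 = -3. Stack: [-3]
STORE_FAST s → s=-3. Stack: []
LOAD_CONST → push 3. Stack: [3]
LOAD_FAST a → push 19. Stack: [3, 19]
BINARY_OP - → 3 - 19 = -16. Stack: [-16]
STORE_FAST p → p=-16. Stack: []
LOAD_CONST → push 0. Stack: [0]
STORE_FAST z → z=0. Stack: []
LOAD_FAST_LOAD_FAST z,a → push 0,19. Stack: [0, 19]
BINARY_OP - → 0 - 19 = -19. Stack: [-19]
RETURN_VALUE → return -19.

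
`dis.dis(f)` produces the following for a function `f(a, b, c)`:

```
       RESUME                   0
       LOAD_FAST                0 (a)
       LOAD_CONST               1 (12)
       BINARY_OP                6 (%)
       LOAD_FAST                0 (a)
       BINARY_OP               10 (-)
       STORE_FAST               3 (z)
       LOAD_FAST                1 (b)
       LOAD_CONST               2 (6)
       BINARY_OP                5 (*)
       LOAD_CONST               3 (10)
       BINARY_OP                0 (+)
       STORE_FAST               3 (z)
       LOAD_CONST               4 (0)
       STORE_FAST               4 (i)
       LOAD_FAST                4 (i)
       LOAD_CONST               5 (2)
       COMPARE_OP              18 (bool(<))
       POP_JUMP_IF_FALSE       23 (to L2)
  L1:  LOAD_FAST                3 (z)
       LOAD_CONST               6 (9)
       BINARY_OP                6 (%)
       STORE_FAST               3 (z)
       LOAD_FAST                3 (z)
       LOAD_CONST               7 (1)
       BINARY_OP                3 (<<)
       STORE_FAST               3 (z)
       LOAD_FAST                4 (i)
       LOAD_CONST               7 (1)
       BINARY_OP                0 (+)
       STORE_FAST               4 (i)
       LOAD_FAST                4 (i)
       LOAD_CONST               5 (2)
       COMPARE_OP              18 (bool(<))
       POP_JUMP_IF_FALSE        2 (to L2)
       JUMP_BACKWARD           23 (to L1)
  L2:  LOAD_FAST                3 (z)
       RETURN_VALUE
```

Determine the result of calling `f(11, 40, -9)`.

10

LOAD_FAST a → push 11. Stack: [11]
LOAD_CONST → push 12. Stack: [11, 12]
BINARY_OP % → 11 % 12 = 11. Stack: [11]
LOAD_FAST a → push 11. Stack: [11, 11]
BINARY_OP - → 11 - 11 = 0. Stack: [0]
STORE_FAST z → z=0. Stack: []
LOAD_FAST b → push 40. Stack: [40]
LOAD_CONST → push 6. Stack: [40, 6]
BINARY_OP * → 40 * 6 = 240. Stack: [240]
LOAD_CONST → push 10. Stack: [240, 10]
BINARY_OP + → 240 + 10 = 250. Stack: [250]
STORE_FAST z → z=250. Stack: []
LOAD_CONST → push 0. Stack: [0]
STORE_FAST i → i=0. Stack: []
LOAD_FAST i → push 0. Stack: [0]
LOAD_CONST → push 2. Stack: [0, 2]
COMPARE_OP bool(<) → 0 vs 2 = True. Stack: [True]
POP_JUMP_IF_FALSE → pop True; no jump. Stack: []
LOAD_FAST z → push 250. Stack: [250]
LOAD_CONST → push 9. Stack: [250, 9]
BINARY_OP % → 250 % 9 = 7. Stack: [7]
STORE_FAST z → z=7. Stack: []
LOAD_FAST z → push 7. Stack: [7]
LOAD_CONST → push 1. Stack: [7, 1]
BINARY_OP << → 7 << 1 = 14. Stack: [14]
STORE_FAST z → z=14. Stack: []
LOAD_FAST i → push 0. Stack: [0]
LOAD_CONST → push 1. Stack: [0, 1]
BINARY_OP + → 0 + 1 = 1. Stack: [1]
STORE_FAST i → i=1. Stack: []
LOAD_FAST i → push 1. Stack: [1]
LOAD_CONST → push 2. Stack: [1, 2]
COMPARE_OP bool(<) → 1 vs 2 = True. Stack: [True]
POP_JUMP_IF_FALSE → pop True; no jump. Stack: []
LOAD_FAST z → push 14. Stack: [14]
LOAD_CONST → push 9. Stack: [14, 9]
BINARY_OP % → 14 % 9 = 5. Stack: [5]
STORE_FAST z → z=5. Stack: []
LOAD_FAST z → push 5. Stack: [5]
LOAD_CONST → push 1. Stack: [5, 1]
BINARY_OP << → 5 << 1 = 10. Stack: [10]
STORE_FAST z → z=10. Stack: []
LOAD_FAST i → push 1. Stack: [1]
LOAD_CONST → push 1. Stack: [1, 1]
BINARY_OP + → 1 + 1 = 2. Stack: [2]
STORE_FAST i → i=2. Stack: []
LOAD_FAST i → push 2. Stack: [2]
LOAD_CONST → push 2. Stack: [2, 2]
COMPARE_OP bool(<) → 2 vs 2 = False. Stack: [False]
POP_JUMP_IF_FALSE → pop False; jump. Stack: []
LOAD_FAST z → push 10. Stack: [10]
RETURN_VALUE → return 10.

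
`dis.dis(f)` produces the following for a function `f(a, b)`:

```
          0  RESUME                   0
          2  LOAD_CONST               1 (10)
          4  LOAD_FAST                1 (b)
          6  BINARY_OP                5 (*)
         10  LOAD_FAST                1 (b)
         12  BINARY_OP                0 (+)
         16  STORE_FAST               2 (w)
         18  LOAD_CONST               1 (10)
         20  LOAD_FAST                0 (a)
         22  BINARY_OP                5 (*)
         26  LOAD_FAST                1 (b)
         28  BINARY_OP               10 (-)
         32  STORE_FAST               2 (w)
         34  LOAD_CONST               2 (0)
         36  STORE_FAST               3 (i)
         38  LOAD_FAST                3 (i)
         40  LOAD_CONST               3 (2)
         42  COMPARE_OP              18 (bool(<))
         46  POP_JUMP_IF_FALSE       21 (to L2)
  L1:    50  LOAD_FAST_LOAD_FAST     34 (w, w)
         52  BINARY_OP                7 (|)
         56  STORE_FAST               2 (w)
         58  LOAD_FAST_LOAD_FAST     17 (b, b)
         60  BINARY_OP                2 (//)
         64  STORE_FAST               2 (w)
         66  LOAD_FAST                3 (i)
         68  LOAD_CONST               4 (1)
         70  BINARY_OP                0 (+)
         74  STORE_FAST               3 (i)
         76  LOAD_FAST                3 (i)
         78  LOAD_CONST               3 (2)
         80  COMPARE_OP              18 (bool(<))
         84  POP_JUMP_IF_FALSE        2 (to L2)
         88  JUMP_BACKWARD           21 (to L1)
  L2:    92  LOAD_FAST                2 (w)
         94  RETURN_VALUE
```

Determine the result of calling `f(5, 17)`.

LOAD_CONST → push 10. Stack: [10]
LOAD_FAST b → push 17. Stack: [10, 17]
BINARY_OP * → 10 * 17 = 170. Stack: [170]
LOAD_FAST b → push 17. Stack: [170, 17]
BINARY_OP + → 170 + 17 = 187. Stack: [187]
STORE_FAST w → w=187. Stack: []
LOAD_CONST → push 10. Stack: [10]
LOAD_FAST a → push 5. Stack: [10, 5]
BINARY_OP * → 10 * 5 = 50. Stack: [50]
LOAD_FAST b → push 17. Stack: [50, 17]
BINARY_OP - → 50 - 17 = 33. Stack: [33]
STORE_FAST w → w=33. Stack: []
LOAD_CONST → push 0. Stack: [0]
STORE_FAST i → i=0. Stack: []
LOAD_FAST i → push 0. Stack: [0]
LOAD_CONST → push 2. Stack: [0, 2]
COMPARE_OP bool(<) → 0 vs 2 = True. Stack: [True]
POP_JUMP_IF_FALSE → pop True; no jump. Stack: []
LOAD_FAST_LOAD_FAST w,w → push 33,33. Stack: [33, 33]
BINARY_OP | → 33 | 33 = 33. Stack: [33]
STORE_FAST w → w=33. Stack: []
LOAD_FAST_LOAD_FAST b,b → push 17,17. Stack: [17, 17]
BINARY_OP // → 17 // 17 = 1. Stack: [1]
STORE_FAST w → w=1. Stack: []
LOAD_FAST i → push 0. Stack: [0]
LOAD_CONST → push 1. Stack: [0, 1]
BINARY_OP + → 0 + 1 = 1. Stack: [1]
STORE_FAST i → i=1. Stack: []
LOAD_FAST i → push 1. Stack: [1]
LOAD_CONST → push 2. Stack: [1, 2]
COMPARE_OP bool(<) → 1 vs 2 = True. Stack: [True]
POP_JUMP_IF_FALSE → pop True; no jump. Stack: []
LOAD_FAST_LOAD_FAST w,w → push 1,1. Stack: [1, 1]
BINARY_OP | → 1 | 1 = 1. Stack: [1]
STORE_FAST w → w=1. Stack: []
LOAD_FAST_LOAD_FAST b,b → push 17,17. Stack: [17, 17]
BINARY_OP // → 17 // 17 = 1. Stack: [1]
STORE_FAST w → w=1. Stack: []
LOAD_FAST i → push 1. Stack: [1]
LOAD_CONST → push 1. Stack: [1, 1]
BINARY_OP + → 1 + 1 = 2. Stack: [2]
STORE_FAST i → i=2. Stack: []
LOAD_FAST i → push 2. Stack: [2]
LOAD_CONST → push 2. Stack: [2, 2]
COMPARE_OP bool(<) → 2 vs 2 = False. Stack: [False]
POP_JUMP_IF_FALSE → pop False; jump. Stack: []
LOAD_FAST w → push 1. Stack: [1]
RETURN_VALUE → return 1.

1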